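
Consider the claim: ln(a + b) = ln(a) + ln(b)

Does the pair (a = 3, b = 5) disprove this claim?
Substituting a = 3, b = 5:
LHS = ln(3 + 5) = ln(8) ≈ 2.079
RHS = ln(3) + ln(5) ≈ 2.708

Since LHS ≠ RHS, this pair disproves the claim.

Answer: Yes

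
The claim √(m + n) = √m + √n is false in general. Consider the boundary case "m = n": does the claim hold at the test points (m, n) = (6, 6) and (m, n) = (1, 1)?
No, fails at both test points

At (6, 6): LHS = 2·√(3) ≈ 3.464 ≠ RHS = 2·√(6) ≈ 4.899
At (1, 1): LHS = √(2) ≈ 1.414 ≠ RHS = 2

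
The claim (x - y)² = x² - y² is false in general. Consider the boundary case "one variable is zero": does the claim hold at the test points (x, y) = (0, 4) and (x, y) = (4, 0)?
At (0, 4): LHS = 16 ≠ RHS = -16
At (4, 0): LHS = 16, RHS = 16 → equal

Answer: Only at (4, 0)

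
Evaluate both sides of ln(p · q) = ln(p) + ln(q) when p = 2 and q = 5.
LHS = ln(2 · 5) = ln(10) ≈ 2.303
RHS = ln(2) + ln(5) ≈ 2.303

LHS = RHS: the two sides agree.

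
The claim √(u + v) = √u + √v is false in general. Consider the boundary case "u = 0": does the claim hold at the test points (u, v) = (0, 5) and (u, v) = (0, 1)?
At (0, 5): LHS = √(5) ≈ 2.236, RHS = √(5) ≈ 2.236 → equal
At (0, 1): LHS = 1, RHS = 1 → equal

So the claim does hold at both of these boundary points, even though it is not an identity.

Answer: Yes, holds at both test points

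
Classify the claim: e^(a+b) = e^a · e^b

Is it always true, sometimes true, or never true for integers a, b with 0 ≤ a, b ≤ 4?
The identity holds for every pair in the range. For instance at (a, b) = (4, 3): both sides equal e^7 ≈ 1097.

Answer: Always true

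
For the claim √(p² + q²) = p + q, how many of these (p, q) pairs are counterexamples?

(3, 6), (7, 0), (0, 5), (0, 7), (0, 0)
Testing each pair:
(3, 6): LHS = 3·√(5) ≈ 6.708, RHS = 9 → counterexample
(7, 0): LHS = 7, RHS = 7 → satisfies claim
(0, 5): LHS = 5, RHS = 5 → satisfies claim
(0, 7): LHS = 7, RHS = 7 → satisfies claim
(0, 0): LHS = 0, RHS = 0 → satisfies claim

That makes 1 counterexample.

Answer: 1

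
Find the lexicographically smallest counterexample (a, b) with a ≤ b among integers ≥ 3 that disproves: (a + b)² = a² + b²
Substituting (3, 3) into the claim:
LHS = (3 + 3)² = 36
RHS = 3² + 3² = 18

Since LHS ≠ RHS, this pair disproves the claim, and no lexicographically smaller pair (a ≤ b, integers ≥ 3) does.

For instance (5, 6) is also a counterexample (LHS = 121, RHS = 61), but it's lexicographically larger.

Answer: (a, b) = (3, 3)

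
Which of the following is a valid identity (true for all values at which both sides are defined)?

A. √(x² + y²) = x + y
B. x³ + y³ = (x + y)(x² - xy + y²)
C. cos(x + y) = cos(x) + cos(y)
B

A: fails at (5, 8) — LHS = √(89) ≈ 9.434, RHS = 13.
B: holds — e.g. at (1, 2), both sides equal 9.
C: fails at (1, 3) — LHS = cos(4) ≈ -0.6536, RHS = cos(3) + cos(1) ≈ -0.4497.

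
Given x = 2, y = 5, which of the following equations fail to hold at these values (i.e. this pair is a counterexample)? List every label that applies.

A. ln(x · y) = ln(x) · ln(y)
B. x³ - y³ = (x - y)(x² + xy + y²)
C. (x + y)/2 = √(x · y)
A, C

Evaluating each claim at the given values:
A. LHS = ln(10) ≈ 2.303, RHS = ln(2)·ln(5) ≈ 1.116 → fails here (LHS ≠ RHS)
B. LHS = -117, RHS = -117 → holds here (LHS = RHS)
C. LHS = 7/2, RHS = √(10) ≈ 3.162 → fails here (LHS ≠ RHS)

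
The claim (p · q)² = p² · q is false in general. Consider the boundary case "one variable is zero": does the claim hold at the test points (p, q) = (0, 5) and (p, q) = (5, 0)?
At (0, 5): LHS = 0, RHS = 0 → equal
At (5, 0): LHS = 0, RHS = 0 → equal

So the claim does hold at both of these boundary points, even though it is not an identity.

Answer: Yes, holds at both test points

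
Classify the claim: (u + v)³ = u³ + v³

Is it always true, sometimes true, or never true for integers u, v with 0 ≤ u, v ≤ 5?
It holds at (u, v) = (3, 0) (both sides equal 27), but fails at (u, v) = (5, 3) (LHS = 512, RHS = 152).

Answer: Sometimes true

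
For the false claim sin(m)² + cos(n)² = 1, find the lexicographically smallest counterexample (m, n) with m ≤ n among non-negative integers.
Substituting (0, 1) into the claim:
LHS = sin(0)² + cos(1)² = cos(1)² ≈ 0.2919
RHS = 1

Since LHS ≠ RHS, this pair disproves the claim, and no lexicographically smaller pair (m ≤ n, non-negative integers) does.

For instance (5, 6) is also a counterexample (LHS = sin(5)² + cos(6)² ≈ 1.841, RHS = 1), but it's lexicographically larger.

Answer: (m, n) = (0, 1)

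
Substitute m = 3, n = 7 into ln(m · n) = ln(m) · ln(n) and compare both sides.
LHS = ln(3 · 7) = ln(21) ≈ 3.045
RHS = ln(3) · ln(7) ≈ 2.138

LHS ≠ RHS (they differ by about 0.9067), so the equation does not hold here.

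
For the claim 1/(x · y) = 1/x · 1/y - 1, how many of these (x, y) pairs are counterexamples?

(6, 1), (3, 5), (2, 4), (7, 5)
4

Testing each pair:
(6, 1): LHS = 1/6, RHS = -5/6 → counterexample
(3, 5): LHS = 1/15, RHS = -14/15 → counterexample
(2, 4): LHS = 1/8, RHS = -7/8 → counterexample
(7, 5): LHS = 1/35, RHS = -34/35 → counterexample

That makes 4 counterexamples.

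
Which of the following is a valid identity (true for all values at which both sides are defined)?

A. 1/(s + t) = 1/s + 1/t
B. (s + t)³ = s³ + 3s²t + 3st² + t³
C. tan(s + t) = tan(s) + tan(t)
A: fails at (4, 4) — LHS = 1/8, RHS = 1/2.
B: holds — e.g. at (1, 2), both sides equal 27.
C: fails at (2, 3) — LHS = tan(5) ≈ -3.381, RHS = tan(2) + tan(3) ≈ -2.328.

Answer: B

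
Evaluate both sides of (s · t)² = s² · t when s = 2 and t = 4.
LHS = (2 · 4)² = 64
RHS = 2² · 4 = 16

LHS ≠ RHS, so the equation does not hold here.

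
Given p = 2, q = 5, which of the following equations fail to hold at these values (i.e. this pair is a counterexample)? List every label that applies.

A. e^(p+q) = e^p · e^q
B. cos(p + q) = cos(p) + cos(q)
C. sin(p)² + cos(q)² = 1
Evaluating each claim at the given values:
A. LHS = e^7 ≈ 1097, RHS = e^7 ≈ 1097 → holds here (LHS = RHS)
B. LHS = cos(7) ≈ 0.7539, RHS = cos(2) + cos(5) ≈ -0.1325 → fails here (LHS ≠ RHS)
C. LHS = cos(5)² + sin(2)² ≈ 0.9073, RHS = 1 → fails here (LHS ≠ RHS)

Answer: B, C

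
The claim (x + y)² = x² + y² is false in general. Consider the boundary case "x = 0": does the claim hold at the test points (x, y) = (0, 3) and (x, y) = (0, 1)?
Yes, holds at both test points

At (0, 3): LHS = 9, RHS = 9 → equal
At (0, 1): LHS = 1, RHS = 1 → equal

So the claim does hold at both of these boundary points, even though it is not an identity.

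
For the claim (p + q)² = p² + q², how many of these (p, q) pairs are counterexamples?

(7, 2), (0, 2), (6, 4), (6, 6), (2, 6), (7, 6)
Testing each pair:
(7, 2): LHS = 81, RHS = 53 → counterexample
(0, 2): LHS = 4, RHS = 4 → satisfies claim
(6, 4): LHS = 100, RHS = 52 → counterexample
(6, 6): LHS = 144, RHS = 72 → counterexample
(2, 6): LHS = 64, RHS = 40 → counterexample
(7, 6): LHS = 169, RHS = 85 → counterexample

That makes 5 counterexamples.

Answer: 5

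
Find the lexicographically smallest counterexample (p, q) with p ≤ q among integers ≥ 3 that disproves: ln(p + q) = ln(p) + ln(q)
(p, q) = (3, 3)

Substituting (3, 3) into the claim:
LHS = ln(3 + 3) = ln(6) ≈ 1.792
RHS = ln(3) + ln(3) = 2·ln(3) ≈ 2.197

Since LHS ≠ RHS, this pair disproves the claim, and no lexicographically smaller pair (p ≤ q, integers ≥ 3) does.

For instance (7, 8) is also a counterexample (LHS = ln(15) ≈ 2.708, RHS = ln(7) + ln(8) ≈ 4.025), but it's lexicographically larger.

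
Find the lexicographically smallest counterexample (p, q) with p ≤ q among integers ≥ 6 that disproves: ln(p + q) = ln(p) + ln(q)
(p, q) = (6, 6)

Substituting (6, 6) into the claim:
LHS = ln(6 + 6) = ln(12) ≈ 2.485
RHS = ln(6) + ln(6) = 2·ln(6) ≈ 3.584

Since LHS ≠ RHS, this pair disproves the claim, and no lexicographically smaller pair (p ≤ q, integers ≥ 6) does.

For instance (10, 13) is also a counterexample (LHS = ln(23) ≈ 3.135, RHS = ln(10) + ln(13) ≈ 4.868), but it's lexicographically larger.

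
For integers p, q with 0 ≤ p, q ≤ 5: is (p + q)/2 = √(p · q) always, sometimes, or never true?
It holds at (p, q) = (4, 4) (both sides equal 4), but fails at (p, q) = (0, 1) (LHS = 1/2, RHS = 0).

Answer: Sometimes true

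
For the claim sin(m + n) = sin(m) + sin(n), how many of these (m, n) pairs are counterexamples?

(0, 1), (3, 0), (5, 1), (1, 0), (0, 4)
1

Testing each pair:
(0, 1): LHS = sin(1) ≈ 0.8415, RHS = sin(1) ≈ 0.8415 → satisfies claim
(3, 0): LHS = sin(3) ≈ 0.1411, RHS = sin(3) ≈ 0.1411 → satisfies claim
(5, 1): LHS = sin(6) ≈ -0.2794, RHS = sin(5) + sin(1) ≈ -0.1175 → counterexample
(1, 0): LHS = sin(1) ≈ 0.8415, RHS = sin(1) ≈ 0.8415 → satisfies claim
(0, 4): LHS = sin(4) ≈ -0.7568, RHS = sin(4) ≈ -0.7568 → satisfies claim

That makes 1 counterexample.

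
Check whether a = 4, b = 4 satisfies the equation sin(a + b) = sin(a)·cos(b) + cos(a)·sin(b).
Holds

Substituting a = 4, b = 4:

LHS = sin(4 + 4) = sin(8) ≈ 0.9894
RHS = sin(4)·cos(4) + cos(4)·sin(4) = 2·sin(4)·cos(4) ≈ 0.9894

LHS = RHS, so the equation holds at this point.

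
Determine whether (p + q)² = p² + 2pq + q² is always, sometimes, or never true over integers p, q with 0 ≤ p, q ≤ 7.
The identity holds for every pair in the range. For instance at (p, q) = (5, 6): both sides equal 121.

Answer: Always true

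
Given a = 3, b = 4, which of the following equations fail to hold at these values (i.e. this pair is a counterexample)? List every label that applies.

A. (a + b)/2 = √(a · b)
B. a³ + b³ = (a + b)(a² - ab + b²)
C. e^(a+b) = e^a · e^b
Evaluating each claim at the given values:
A. LHS = 7/2, RHS = 2·√(3) ≈ 3.464 → fails here (LHS ≠ RHS)
B. LHS = 91, RHS = 91 → holds here (LHS = RHS)
C. LHS = e^7 ≈ 1097, RHS = e^7 ≈ 1097 → holds here (LHS = RHS)

Answer: A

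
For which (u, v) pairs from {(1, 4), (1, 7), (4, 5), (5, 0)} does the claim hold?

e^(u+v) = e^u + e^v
Testing each pair:
(1, 4): LHS = e^5 ≈ 148.4, RHS = e + e^4 ≈ 57.32 → fails
(1, 7): LHS = e^8 ≈ 2981, RHS = e + e^7 ≈ 1099 → fails
(4, 5): LHS = e^9 ≈ 8103, RHS = e^4 + e^5 ≈ 203 → fails
(5, 0): LHS = e^5 ≈ 148.4, RHS = 1 + e^5 ≈ 149.4 → fails

No pair satisfies the claim.

Answer: None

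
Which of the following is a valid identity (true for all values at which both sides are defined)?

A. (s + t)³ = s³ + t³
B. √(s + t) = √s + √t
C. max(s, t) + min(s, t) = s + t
C

A: fails at (2, 7) — LHS = 729, RHS = 351.
B: fails at (3, 3) — LHS = √(6) ≈ 2.449, RHS = 2·√(3) ≈ 3.464.
C: holds — e.g. at (3, 5), both sides equal 8.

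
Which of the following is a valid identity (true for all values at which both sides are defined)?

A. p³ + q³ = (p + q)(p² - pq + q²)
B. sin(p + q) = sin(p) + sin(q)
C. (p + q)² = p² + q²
A

A: holds — e.g. at (1, 3), both sides equal 28.
B: fails at (4, 6) — LHS = sin(10) ≈ -0.544, RHS = sin(4) + sin(6) ≈ -1.036.
C: fails at (1, 4) — LHS = 25, RHS = 17.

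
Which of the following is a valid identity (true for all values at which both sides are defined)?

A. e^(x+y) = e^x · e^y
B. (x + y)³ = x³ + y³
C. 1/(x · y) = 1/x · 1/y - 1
A

A: holds — e.g. at (2, 3), both sides equal e^5 ≈ 148.4.
B: fails at (3, 5) — LHS = 512, RHS = 152.
C: fails at (3, 3) — LHS = 1/9, RHS = -8/9.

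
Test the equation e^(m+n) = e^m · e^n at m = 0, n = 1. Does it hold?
Holds

Substituting m = 0, n = 1:

LHS = e^(0+1) = e ≈ 2.718
RHS = e^0 · e^1 = e ≈ 2.718

LHS = RHS, so the equation holds at this point.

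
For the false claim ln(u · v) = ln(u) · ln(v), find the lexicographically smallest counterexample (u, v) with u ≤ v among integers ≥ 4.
(u, v) = (4, 4)

Substituting (4, 4) into the claim:
LHS = ln(4 · 4) = ln(16) ≈ 2.773
RHS = ln(4) · ln(4) = ln(4)² ≈ 1.922

Since LHS ≠ RHS, this pair disproves the claim, and no lexicographically smaller pair (u ≤ v, integers ≥ 4) does.

For instance (4, 5) is also a counterexample (LHS = ln(20) ≈ 2.996, RHS = ln(4)·ln(5) ≈ 2.231), but it's lexicographically larger.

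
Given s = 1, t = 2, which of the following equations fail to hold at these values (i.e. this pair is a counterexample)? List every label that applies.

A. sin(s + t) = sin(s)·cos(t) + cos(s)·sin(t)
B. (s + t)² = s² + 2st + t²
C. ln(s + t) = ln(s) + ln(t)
C

Evaluating each claim at the given values:
A. LHS = sin(3) ≈ 0.1411, RHS = sin(1)·cos(2) + sin(2)·cos(1) ≈ 0.1411 → holds here (LHS = RHS)
B. LHS = 9, RHS = 9 → holds here (LHS = RHS)
C. LHS = ln(3) ≈ 1.099, RHS = ln(2) ≈ 0.6931 → fails here (LHS ≠ RHS)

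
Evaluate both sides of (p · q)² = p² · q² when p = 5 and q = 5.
LHS = (5 · 5)² = 625
RHS = 5² · 5² = 625

LHS = RHS: the two sides agree.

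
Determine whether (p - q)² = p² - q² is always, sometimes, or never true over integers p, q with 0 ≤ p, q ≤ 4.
It holds at (p, q) = (3, 3) (both sides equal 0), but fails at (p, q) = (3, 1) (LHS = 4, RHS = 8).

Answer: Sometimes true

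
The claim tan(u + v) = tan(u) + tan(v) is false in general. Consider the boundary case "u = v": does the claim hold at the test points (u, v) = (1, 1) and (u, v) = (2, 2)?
No, fails at both test points

At (1, 1): LHS = tan(2) ≈ -2.185 ≠ RHS = 2·tan(1) ≈ 3.115
At (2, 2): LHS = tan(4) ≈ 1.158 ≠ RHS = 2·tan(2) ≈ -4.37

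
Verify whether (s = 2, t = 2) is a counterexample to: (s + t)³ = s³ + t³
Yes

Substituting s = 2, t = 2:
LHS = (2 + 2)³ = 64
RHS = 2³ + 2³ = 16

Since LHS ≠ RHS, this pair disproves the claim.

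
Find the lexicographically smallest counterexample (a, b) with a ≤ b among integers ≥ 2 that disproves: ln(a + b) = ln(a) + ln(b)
Substituting (2, 3) into the claim:
LHS = ln(2 + 3) = ln(5) ≈ 1.609
RHS = ln(2) + ln(3) ≈ 1.792

Since LHS ≠ RHS, this pair disproves the claim, and no lexicographically smaller pair (a ≤ b, integers ≥ 2) does.

For instance (6, 7) is also a counterexample (LHS = ln(13) ≈ 2.565, RHS = ln(6) + ln(7) ≈ 3.738), but it's lexicographically larger.

Answer: (a, b) = (2, 3)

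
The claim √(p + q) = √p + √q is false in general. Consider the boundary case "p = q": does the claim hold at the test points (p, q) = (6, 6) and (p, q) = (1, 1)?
At (6, 6): LHS = 2·√(3) ≈ 3.464 ≠ RHS = 2·√(6) ≈ 4.899
At (1, 1): LHS = √(2) ≈ 1.414 ≠ RHS = 2

Answer: No, fails at both test points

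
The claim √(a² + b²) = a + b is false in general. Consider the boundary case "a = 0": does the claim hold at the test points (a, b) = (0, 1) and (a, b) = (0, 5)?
At (0, 1): LHS = 1, RHS = 1 → equal
At (0, 5): LHS = 5, RHS = 5 → equal

So the claim does hold at both of these boundary points, even though it is not an identity.

Answer: Yes, holds at both test points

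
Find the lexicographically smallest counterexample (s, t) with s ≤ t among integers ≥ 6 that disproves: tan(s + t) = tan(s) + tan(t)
(s, t) = (6, 6)

Substituting (6, 6) into the claim:
LHS = tan(6 + 6) = tan(12) ≈ -0.6359
RHS = tan(6) + tan(6) = 2·tan(6) ≈ -0.582

Since LHS ≠ RHS, this pair disproves the claim, and no lexicographically smaller pair (s ≤ t, integers ≥ 6) does.

For instance (8, 10) is also a counterexample (LHS = tan(18) ≈ -1.137, RHS = tan(8) + tan(10) ≈ -6.151), but it's lexicographically larger.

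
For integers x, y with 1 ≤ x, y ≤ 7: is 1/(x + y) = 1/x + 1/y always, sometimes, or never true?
Never true

The claim fails for every pair in the range. For instance at (x, y) = (6, 3): LHS = 1/9, RHS = 1/2.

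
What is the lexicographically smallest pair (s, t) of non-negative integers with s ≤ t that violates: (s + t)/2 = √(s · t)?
At (0, 0): both sides equal 0, so it holds there.

Substituting (0, 1) into the claim:
LHS = (0 + 1)/2 = 1/2
RHS = √(0 · 1) = 0

Since LHS ≠ RHS, this pair disproves the claim, and no lexicographically smaller pair (s ≤ t, non-negative integers) does.

For instance (2, 5) is also a counterexample (LHS = 7/2, RHS = √(10) ≈ 3.162), but it's lexicographically larger.

Answer: (s, t) = (0, 1)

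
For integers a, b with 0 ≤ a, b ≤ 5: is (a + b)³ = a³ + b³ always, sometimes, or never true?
Sometimes true

It holds at (a, b) = (0, 3) (both sides equal 27), but fails at (a, b) = (4, 4) (LHS = 512, RHS = 128).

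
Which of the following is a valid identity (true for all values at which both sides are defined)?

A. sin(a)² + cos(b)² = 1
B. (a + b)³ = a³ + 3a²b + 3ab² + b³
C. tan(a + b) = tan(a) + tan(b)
A: fails at (2, 7) — LHS = cos(7)² + sin(2)² ≈ 1.395, RHS = 1.
B: holds — e.g. at (3, 4), both sides equal 343.
C: fails at (3, 4) — LHS = tan(7) ≈ 0.8714, RHS = tan(3) + tan(4) ≈ 1.015.

Answer: B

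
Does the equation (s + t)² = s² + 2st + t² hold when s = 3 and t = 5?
Holds

Substituting s = 3, t = 5:

LHS = (3 + 5)² = 64
RHS = 3² + 2·3·5 + 5² = 64

LHS = RHS, so the equation holds at this point.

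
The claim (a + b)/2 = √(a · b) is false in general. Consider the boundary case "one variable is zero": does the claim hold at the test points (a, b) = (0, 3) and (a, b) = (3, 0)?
No, fails at both test points

At (0, 3): LHS = 3/2 ≠ RHS = 0
At (3, 0): LHS = 3/2 ≠ RHS = 0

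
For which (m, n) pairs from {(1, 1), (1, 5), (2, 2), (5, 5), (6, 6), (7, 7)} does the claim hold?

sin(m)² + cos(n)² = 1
Testing each pair:
(1, 1): LHS = cos(1)² + sin(1)² = 1, RHS = 1 → holds
(1, 5): LHS = cos(5)² + sin(1)² ≈ 0.7885, RHS = 1 → fails
(2, 2): LHS = cos(2)² + sin(2)² = 1, RHS = 1 → holds
(5, 5): LHS = cos(5)² + sin(5)² = 1, RHS = 1 → holds
(6, 6): LHS = sin(6)² + cos(6)² = 1, RHS = 1 → holds
(7, 7): LHS = sin(7)² + cos(7)² = 1, RHS = 1 → holds

5 of 6 pairs satisfy the claim.

Answer: (1, 1), (2, 2), (5, 5), (6, 6), (7, 7)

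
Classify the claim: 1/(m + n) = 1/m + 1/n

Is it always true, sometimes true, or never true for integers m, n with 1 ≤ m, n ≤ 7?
The claim fails for every pair in the range. For instance at (m, n) = (4, 2): LHS = 1/6, RHS = 3/4.

Answer: Never true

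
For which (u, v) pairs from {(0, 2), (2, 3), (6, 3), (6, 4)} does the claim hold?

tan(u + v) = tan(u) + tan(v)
(0, 2)

Testing each pair:
(0, 2): LHS = tan(2) ≈ -2.185, RHS = tan(2) ≈ -2.185 → holds
(2, 3): LHS = tan(5) ≈ -3.381, RHS = tan(2) + tan(3) ≈ -2.328 → fails
(6, 3): LHS = tan(9) ≈ -0.4523, RHS = tan(6) + tan(3) ≈ -0.4336 → fails
(6, 4): LHS = tan(10) ≈ 0.6484, RHS = tan(6) + tan(4) ≈ 0.8668 → fails

1 of 4 pairs satisfies the claim.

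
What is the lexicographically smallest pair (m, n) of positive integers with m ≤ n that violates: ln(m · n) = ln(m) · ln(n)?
At (1, 1): both sides equal 0, so it holds there.

Substituting (1, 2) into the claim:
LHS = ln(1 · 2) = ln(2) ≈ 0.6931
RHS = ln(1) · ln(2) = 0

Since LHS ≠ RHS, this pair disproves the claim, and no lexicographically smaller pair (m ≤ n, positive integers) does.

For instance (2, 3) is also a counterexample (LHS = ln(6) ≈ 1.792, RHS = ln(2)·ln(3) ≈ 0.7615), but it's lexicographically larger.

Answer: (m, n) = (1, 2)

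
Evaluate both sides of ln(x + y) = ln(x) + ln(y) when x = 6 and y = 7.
LHS = ln(6 + 7) = ln(13) ≈ 2.565
RHS = ln(6) + ln(7) ≈ 3.738

LHS ≠ RHS (they differ by about 1.173), so the equation does not hold here.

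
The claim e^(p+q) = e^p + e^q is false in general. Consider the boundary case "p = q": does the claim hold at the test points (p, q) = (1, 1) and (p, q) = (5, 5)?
No, fails at both test points

At (1, 1): LHS = e^2 ≈ 7.389 ≠ RHS = 2·e ≈ 5.437
At (5, 5): LHS = e^10 ≈ 22026.5 ≠ RHS = 2·e^5 ≈ 296.8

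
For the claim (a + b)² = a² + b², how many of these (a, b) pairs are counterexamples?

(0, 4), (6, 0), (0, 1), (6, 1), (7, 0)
Testing each pair:
(0, 4): LHS = 16, RHS = 16 → satisfies claim
(6, 0): LHS = 36, RHS = 36 → satisfies claim
(0, 1): LHS = 1, RHS = 1 → satisfies claim
(6, 1): LHS = 49, RHS = 37 → counterexample
(7, 0): LHS = 49, RHS = 49 → satisfies claim

That makes 1 counterexample.

Answer: 1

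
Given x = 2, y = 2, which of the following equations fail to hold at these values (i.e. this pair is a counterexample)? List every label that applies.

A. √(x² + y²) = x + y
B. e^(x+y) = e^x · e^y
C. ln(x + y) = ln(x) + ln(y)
A

Evaluating each claim at the given values:
A. LHS = 2·√(2) ≈ 2.828, RHS = 4 → fails here (LHS ≠ RHS)
B. LHS = e^4 ≈ 54.6, RHS = e^4 ≈ 54.6 → holds here (LHS = RHS)
C. LHS = ln(4) ≈ 1.386, RHS = 2·ln(2) ≈ 1.386 → holds here (LHS = RHS)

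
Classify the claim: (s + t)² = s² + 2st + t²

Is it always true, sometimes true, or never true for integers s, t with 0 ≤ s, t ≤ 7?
The identity holds for every pair in the range. For instance at (s, t) = (2, 7): both sides equal 81.

Answer: Always true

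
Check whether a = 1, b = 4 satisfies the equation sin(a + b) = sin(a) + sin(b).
Substituting a = 1, b = 4:

LHS = sin(1 + 4) = sin(5) ≈ -0.9589
RHS = sin(1) + sin(4) ≈ 0.08467

LHS ≠ RHS, so the equation does not hold at this point.

Answer: Fails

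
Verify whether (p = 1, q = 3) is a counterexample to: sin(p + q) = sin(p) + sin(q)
Yes

Substituting p = 1, q = 3:
LHS = sin(1 + 3) = sin(4) ≈ -0.7568
RHS = sin(1) + sin(3) ≈ 0.9826

Since LHS ≠ RHS, this pair disproves the claim.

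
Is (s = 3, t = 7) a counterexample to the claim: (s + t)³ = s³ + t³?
Yes

Substituting s = 3, t = 7:
LHS = (3 + 7)³ = 1000
RHS = 3³ + 7³ = 370

Since LHS ≠ RHS, this pair disproves the claim.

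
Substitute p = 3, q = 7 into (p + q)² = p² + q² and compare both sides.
LHS = (3 + 7)² = 100
RHS = 3² + 7² = 58

LHS ≠ RHS, so the equation does not hold here.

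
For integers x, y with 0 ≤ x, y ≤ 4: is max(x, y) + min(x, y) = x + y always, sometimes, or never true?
Always true

The identity holds for every pair in the range. For instance at (x, y) = (1, 3): both sides equal 4.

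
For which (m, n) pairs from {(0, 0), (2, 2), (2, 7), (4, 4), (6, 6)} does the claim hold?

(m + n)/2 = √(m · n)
(0, 0), (2, 2), (4, 4), (6, 6)

Testing each pair:
(0, 0): LHS = 0, RHS = 0 → holds
(2, 2): LHS = 2, RHS = 2 → holds
(2, 7): LHS = 9/2, RHS = √(14) ≈ 3.742 → fails
(4, 4): LHS = 4, RHS = 4 → holds
(6, 6): LHS = 6, RHS = 6 → holds

4 of 5 pairs satisfy the claim.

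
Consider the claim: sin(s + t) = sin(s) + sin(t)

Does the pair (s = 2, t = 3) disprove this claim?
Substituting s = 2, t = 3:
LHS = sin(2 + 3) = sin(5) ≈ -0.9589
RHS = sin(2) + sin(3) ≈ 1.05

Since LHS ≠ RHS, this pair disproves the claim.

Answer: Yes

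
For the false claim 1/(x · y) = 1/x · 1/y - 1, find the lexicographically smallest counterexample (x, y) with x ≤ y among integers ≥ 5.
Substituting (5, 5) into the claim:
LHS = 1/(5 · 5) = 1/25
RHS = 1/5 · 1/5 - 1 = -24/25

Since LHS ≠ RHS, this pair disproves the claim, and no lexicographically smaller pair (x ≤ y, integers ≥ 5) does.

For instance (7, 12) is also a counterexample (LHS = 1/84, RHS = -83/84), but it's lexicographically larger.

Answer: (x, y) = (5, 5)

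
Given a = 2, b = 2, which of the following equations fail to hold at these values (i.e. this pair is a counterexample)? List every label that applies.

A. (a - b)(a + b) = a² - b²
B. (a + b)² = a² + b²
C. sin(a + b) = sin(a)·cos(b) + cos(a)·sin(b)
B

Evaluating each claim at the given values:
A. LHS = 0, RHS = 0 → holds here (LHS = RHS)
B. LHS = 16, RHS = 8 → fails here (LHS ≠ RHS)
C. LHS = sin(4) ≈ -0.7568, RHS = 2·sin(2)·cos(2) ≈ -0.7568 → holds here (LHS = RHS)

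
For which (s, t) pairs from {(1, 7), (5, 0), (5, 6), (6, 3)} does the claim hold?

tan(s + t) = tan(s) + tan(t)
(5, 0)

Testing each pair:
(1, 7): LHS = tan(8) ≈ -6.8, RHS = tan(7) + tan(1) ≈ 2.429 → fails
(5, 0): LHS = tan(5) ≈ -3.381, RHS = tan(5) ≈ -3.381 → holds
(5, 6): LHS = tan(11) ≈ -226, RHS = tan(5) + tan(6) ≈ -3.672 → fails
(6, 3): LHS = tan(9) ≈ -0.4523, RHS = tan(6) + tan(3) ≈ -0.4336 → fails

1 of 4 pairs satisfies the claim.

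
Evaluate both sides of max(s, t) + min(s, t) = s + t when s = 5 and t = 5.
LHS = max(5, 5) + min(5, 5) = 10
RHS = 5 + 5 = 10

LHS = RHS: the two sides agree.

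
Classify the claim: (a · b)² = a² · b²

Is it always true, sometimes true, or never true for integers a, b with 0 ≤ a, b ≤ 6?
The identity holds for every pair in the range. For instance at (a, b) = (2, 1): both sides equal 4.

Answer: Always true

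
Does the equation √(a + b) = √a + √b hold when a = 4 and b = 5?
Fails

Substituting a = 4, b = 5:

LHS = √(4 + 5) = 3
RHS = √4 + √5 = 2 + √(5) ≈ 4.236

LHS ≠ RHS, so the equation does not hold at this point.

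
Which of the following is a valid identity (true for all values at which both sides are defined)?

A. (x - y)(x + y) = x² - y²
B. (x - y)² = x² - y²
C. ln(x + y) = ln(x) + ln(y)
A

A: holds — e.g. at (3, 4), both sides equal -7.
B: fails at (3, 5) — LHS = 4, RHS = -16.
C: fails at (4, 6) — LHS = ln(10) ≈ 2.303, RHS = ln(4) + ln(6) ≈ 3.178.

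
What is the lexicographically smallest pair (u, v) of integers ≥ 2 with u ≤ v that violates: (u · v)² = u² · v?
Substituting (2, 2) into the claim:
LHS = (2 · 2)² = 16
RHS = 2² · 2 = 8

Since LHS ≠ RHS, this pair disproves the claim, and no lexicographically smaller pair (u ≤ v, integers ≥ 2) does.

For instance (6, 9) is also a counterexample (LHS = 2916, RHS = 324), but it's lexicographically larger.

Answer: (u, v) = (2, 2)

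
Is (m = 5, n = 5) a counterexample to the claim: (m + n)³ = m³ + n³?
Substituting m = 5, n = 5:
LHS = (5 + 5)³ = 1000
RHS = 5³ + 5³ = 250

Since LHS ≠ RHS, this pair disproves the claim.

Answer: Yes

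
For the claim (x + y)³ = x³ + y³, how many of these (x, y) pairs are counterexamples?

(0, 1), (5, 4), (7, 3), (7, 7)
Testing each pair:
(0, 1): LHS = 1, RHS = 1 → satisfies claim
(5, 4): LHS = 729, RHS = 189 → counterexample
(7, 3): LHS = 1000, RHS = 370 → counterexample
(7, 7): LHS = 2744, RHS = 686 → counterexample

That makes 3 counterexamples.

Answer: 3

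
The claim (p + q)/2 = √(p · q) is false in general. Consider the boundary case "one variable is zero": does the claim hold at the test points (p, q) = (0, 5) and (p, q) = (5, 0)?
No, fails at both test points

At (0, 5): LHS = 5/2 ≠ RHS = 0
At (5, 0): LHS = 5/2 ≠ RHS = 0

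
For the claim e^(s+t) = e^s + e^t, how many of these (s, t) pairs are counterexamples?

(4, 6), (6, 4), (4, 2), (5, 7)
4

Testing each pair:
(4, 6): LHS = e^10 ≈ 22026.5, RHS = e^4 + e^6 ≈ 458 → counterexample
(6, 4): LHS = e^10 ≈ 22026.5, RHS = e^4 + e^6 ≈ 458 → counterexample
(4, 2): LHS = e^6 ≈ 403.4, RHS = e^2 + e^4 ≈ 61.99 → counterexample
(5, 7): LHS = e^12 ≈ 162754.8, RHS = e^5 + e^7 ≈ 1245 → counterexample

That makes 4 counterexamples.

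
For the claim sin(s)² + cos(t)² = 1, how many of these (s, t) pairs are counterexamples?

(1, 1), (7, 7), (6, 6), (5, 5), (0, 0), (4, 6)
1

Testing each pair:
(1, 1): LHS = cos(1)² + sin(1)² = 1, RHS = 1 → satisfies claim
(7, 7): LHS = sin(7)² + cos(7)² = 1, RHS = 1 → satisfies claim
(6, 6): LHS = sin(6)² + cos(6)² = 1, RHS = 1 → satisfies claim
(5, 5): LHS = cos(5)² + sin(5)² = 1, RHS = 1 → satisfies claim
(0, 0): LHS = 1, RHS = 1 → satisfies claim
(4, 6): LHS = sin(4)² + cos(6)² ≈ 1.495, RHS = 1 → counterexample

That makes 1 counterexample.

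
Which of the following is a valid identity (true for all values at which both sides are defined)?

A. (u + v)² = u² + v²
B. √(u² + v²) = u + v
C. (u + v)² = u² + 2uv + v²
A: fails at (1, 5) — LHS = 36, RHS = 26.
B: fails at (6, 7) — LHS = √(85) ≈ 9.22, RHS = 13.
C: holds — e.g. at (3, 5), both sides equal 64.

Answer: C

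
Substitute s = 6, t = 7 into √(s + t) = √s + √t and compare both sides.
LHS = √(6 + 7) = √(13) ≈ 3.606
RHS = √6 + √7 = √(6) + √(7) ≈ 5.095

LHS ≠ RHS (they differ by about 1.49), so the equation does not hold here.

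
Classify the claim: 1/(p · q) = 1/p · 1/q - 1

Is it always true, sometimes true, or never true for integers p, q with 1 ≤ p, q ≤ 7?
Never true

The claim fails for every pair in the range. For instance at (p, q) = (2, 2): LHS = 1/4, RHS = -3/4.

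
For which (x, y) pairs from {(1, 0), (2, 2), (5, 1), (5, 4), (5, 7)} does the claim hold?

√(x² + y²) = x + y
Testing each pair:
(1, 0): LHS = 1, RHS = 1 → holds
(2, 2): LHS = 2·√(2) ≈ 2.828, RHS = 4 → fails
(5, 1): LHS = √(26) ≈ 5.099, RHS = 6 → fails
(5, 4): LHS = √(41) ≈ 6.403, RHS = 9 → fails
(5, 7): LHS = √(74) ≈ 8.602, RHS = 12 → fails

1 of 5 pairs satisfies the claim.

Answer: (1, 0)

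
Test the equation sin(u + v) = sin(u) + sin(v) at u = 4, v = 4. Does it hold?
Substituting u = 4, v = 4:

LHS = sin(4 + 4) = sin(8) ≈ 0.9894
RHS = sin(4) + sin(4) = 2·sin(4) ≈ -1.514

LHS ≠ RHS, so the equation does not hold at this point.

Answer: Fails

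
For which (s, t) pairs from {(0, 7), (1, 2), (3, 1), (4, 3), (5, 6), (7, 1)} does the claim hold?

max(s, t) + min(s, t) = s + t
Testing each pair:
(0, 7): LHS = 7, RHS = 7 → holds
(1, 2): LHS = 3, RHS = 3 → holds
(3, 1): LHS = 4, RHS = 4 → holds
(4, 3): LHS = 7, RHS = 7 → holds
(5, 6): LHS = 11, RHS = 11 → holds
(7, 1): LHS = 8, RHS = 8 → holds

Every pair satisfies the claim.

Answer: All pairs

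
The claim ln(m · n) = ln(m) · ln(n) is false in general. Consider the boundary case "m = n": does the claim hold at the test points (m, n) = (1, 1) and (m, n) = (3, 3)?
At (1, 1): LHS = 0, RHS = 0 → equal
At (3, 3): LHS = ln(9) ≈ 2.197 ≠ RHS = ln(3)² ≈ 1.207

Answer: Only at (1, 1)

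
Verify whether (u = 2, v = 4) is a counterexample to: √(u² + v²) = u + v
Yes

Substituting u = 2, v = 4:
LHS = √(2² + 4²) = 2·√(5) ≈ 4.472
RHS = 2 + 4 = 6

Since LHS ≠ RHS, this pair disproves the claim.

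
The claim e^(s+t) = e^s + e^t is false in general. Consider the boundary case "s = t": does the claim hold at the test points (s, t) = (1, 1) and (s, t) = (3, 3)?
No, fails at both test points

At (1, 1): LHS = e^2 ≈ 7.389 ≠ RHS = 2·e ≈ 5.437
At (3, 3): LHS = e^6 ≈ 403.4 ≠ RHS = 2·e^3 ≈ 40.17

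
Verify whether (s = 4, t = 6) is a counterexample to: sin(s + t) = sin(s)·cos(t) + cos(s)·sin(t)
No

Substituting s = 4, t = 6:
LHS = sin(4 + 6) = sin(10) ≈ -0.544
RHS = sin(4)·cos(6) + cos(4)·sin(6) = sin(4)·cos(6) + sin(6)·cos(4) ≈ -0.544

The sides agree, so this pair does not disprove the claim.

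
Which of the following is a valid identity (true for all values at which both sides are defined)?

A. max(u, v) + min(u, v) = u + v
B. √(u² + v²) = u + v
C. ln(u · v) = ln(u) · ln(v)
A: holds — e.g. at (0, 1), both sides equal 1.
B: fails at (3, 4) — LHS = 5, RHS = 7.
C: fails at (2, 2) — LHS = ln(4) ≈ 1.386, RHS = ln(2)² ≈ 0.4805.

Answer: A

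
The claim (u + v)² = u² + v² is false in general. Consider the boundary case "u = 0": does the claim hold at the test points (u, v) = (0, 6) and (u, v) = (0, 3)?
At (0, 6): LHS = 36, RHS = 36 → equal
At (0, 3): LHS = 9, RHS = 9 → equal

So the claim does hold at both of these boundary points, even though it is not an identity.

Answer: Yes, holds at both test points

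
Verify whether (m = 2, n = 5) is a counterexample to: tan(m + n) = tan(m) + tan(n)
Yes

Substituting m = 2, n = 5:
LHS = tan(2 + 5) = tan(7) ≈ 0.8714
RHS = tan(2) + tan(5) ≈ -5.566

Since LHS ≠ RHS, this pair disproves the claim.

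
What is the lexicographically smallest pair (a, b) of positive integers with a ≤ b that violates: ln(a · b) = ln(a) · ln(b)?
Substituting (1, 2) into the claim:
LHS = ln(1 · 2) = ln(2) ≈ 0.6931
RHS = ln(1) · ln(2) = 0

Since LHS ≠ RHS, this pair disproves the claim, and no lexicographically smaller pair (a ≤ b, positive integers) does.

For instance (3, 6) is also a counterexample (LHS = ln(18) ≈ 2.89, RHS = ln(3)·ln(6) ≈ 1.968), but it's lexicographically larger.

Answer: (a, b) = (1, 2)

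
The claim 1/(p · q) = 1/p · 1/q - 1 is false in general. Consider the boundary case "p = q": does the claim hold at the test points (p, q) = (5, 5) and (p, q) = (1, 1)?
At (5, 5): LHS = 1/25 ≠ RHS = -24/25
At (1, 1): LHS = 1 ≠ RHS = 0

Answer: No, fails at both test points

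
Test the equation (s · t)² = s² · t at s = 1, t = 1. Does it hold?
Substituting s = 1, t = 1:

LHS = (1 · 1)² = 1
RHS = 1² · 1 = 1

LHS = RHS, so the equation holds at this point.

Answer: Holds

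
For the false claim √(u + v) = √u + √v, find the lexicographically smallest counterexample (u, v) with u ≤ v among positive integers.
(u, v) = (1, 1)

Substituting (1, 1) into the claim:
LHS = √(1 + 1) = √(2) ≈ 1.414
RHS = √1 + √1 = 2

Since LHS ≠ RHS, this pair disproves the claim, and no lexicographically smaller pair (u ≤ v, positive integers) does.

For instance (1, 5) is also a counterexample (LHS = √(6) ≈ 2.449, RHS = 1 + √(5) ≈ 3.236), but it's lexicographically larger.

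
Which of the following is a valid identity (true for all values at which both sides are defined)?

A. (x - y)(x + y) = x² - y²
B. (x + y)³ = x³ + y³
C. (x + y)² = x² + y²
A: holds — e.g. at (1, 5), both sides equal -24.
B: fails at (4, 6) — LHS = 1000, RHS = 280.
C: fails at (2, 5) — LHS = 49, RHS = 29.

Answer: A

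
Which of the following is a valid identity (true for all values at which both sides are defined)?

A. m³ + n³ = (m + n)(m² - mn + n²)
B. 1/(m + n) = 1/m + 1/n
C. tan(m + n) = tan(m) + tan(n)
A: holds — e.g. at (5, 8), both sides equal 637.
B: fails at (2, 4) — LHS = 1/6, RHS = 3/4.
C: fails at (5, 8) — LHS = tan(13) ≈ 0.463, RHS = tan(8) + tan(5) ≈ -10.18.

Answer: A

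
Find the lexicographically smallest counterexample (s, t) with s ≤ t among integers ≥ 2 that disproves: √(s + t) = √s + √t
Substituting (2, 2) into the claim:
LHS = √(2 + 2) = 2
RHS = √2 + √2 = 2·√(2) ≈ 2.828

Since LHS ≠ RHS, this pair disproves the claim, and no lexicographically smaller pair (s ≤ t, integers ≥ 2) does.

For instance (4, 9) is also a counterexample (LHS = √(13) ≈ 3.606, RHS = 5), but it's lexicographically larger.

Answer: (s, t) = (2, 2)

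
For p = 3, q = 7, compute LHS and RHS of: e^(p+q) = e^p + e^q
LHS = e^(3+7) = e^10 ≈ 22026.5
RHS = e^3 + e^7 ≈ 1117

LHS ≠ RHS (they differ by about 20909.7), so the equation does not hold here.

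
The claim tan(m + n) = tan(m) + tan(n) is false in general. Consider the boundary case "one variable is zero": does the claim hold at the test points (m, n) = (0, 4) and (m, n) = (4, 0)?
At (0, 4): LHS = tan(4) ≈ 1.158, RHS = tan(4) ≈ 1.158 → equal
At (4, 0): LHS = tan(4) ≈ 1.158, RHS = tan(4) ≈ 1.158 → equal

So the claim does hold at both of these boundary points, even though it is not an identity.

Answer: Yes, holds at both test points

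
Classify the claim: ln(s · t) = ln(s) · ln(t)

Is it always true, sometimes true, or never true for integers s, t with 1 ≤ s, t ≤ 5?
It holds at (s, t) = (1, 1) (both sides equal 0), but fails at (s, t) = (3, 1) (LHS = ln(3) ≈ 1.099, RHS = 0).

Answer: Sometimes true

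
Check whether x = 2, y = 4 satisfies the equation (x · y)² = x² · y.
Substituting x = 2, y = 4:

LHS = (2 · 4)² = 64
RHS = 2² · 4 = 16

LHS ≠ RHS, so the equation does not hold at this point.

Answer: Fails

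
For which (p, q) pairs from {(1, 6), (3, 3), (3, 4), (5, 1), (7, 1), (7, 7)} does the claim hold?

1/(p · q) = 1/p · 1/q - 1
None

Testing each pair:
(1, 6): LHS = 1/6, RHS = -5/6 → fails
(3, 3): LHS = 1/9, RHS = -8/9 → fails
(3, 4): LHS = 1/12, RHS = -11/12 → fails
(5, 1): LHS = 1/5, RHS = -4/5 → fails
(7, 1): LHS = 1/7, RHS = -6/7 → fails
(7, 7): LHS = 1/49, RHS = -48/49 → fails

No pair satisfies the claim.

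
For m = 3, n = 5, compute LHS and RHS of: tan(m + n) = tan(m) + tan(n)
LHS = tan(3 + 5) = tan(8) ≈ -6.8
RHS = tan(3) + tan(5) ≈ -3.523

LHS ≠ RHS (they differ by about 3.277), so the equation does not hold here.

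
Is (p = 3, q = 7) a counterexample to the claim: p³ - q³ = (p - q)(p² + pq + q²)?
No

Substituting p = 3, q = 7:
LHS = 3³ - 7³ = -316
RHS = (3 - 7)(3² + 3·7 + 7²) = -316

The sides agree, so this pair does not disprove the claim.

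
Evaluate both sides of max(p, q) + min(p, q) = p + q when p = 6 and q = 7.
LHS = max(6, 7) + min(6, 7) = 13
RHS = 6 + 7 = 13

LHS = RHS: the two sides agree.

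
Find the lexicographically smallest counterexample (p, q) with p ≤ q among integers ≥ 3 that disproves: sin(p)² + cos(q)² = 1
At (3, 3): both sides equal 1, so it holds there.

Substituting (3, 4) into the claim:
LHS = sin(3)² + cos(4)² ≈ 0.4472
RHS = 1

Since LHS ≠ RHS, this pair disproves the claim, and no lexicographically smaller pair (p ≤ q, integers ≥ 3) does.

For instance (7, 8) is also a counterexample (LHS = cos(8)² + sin(7)² ≈ 0.4528, RHS = 1), but it's lexicographically larger.

Answer: (p, q) = (3, 4)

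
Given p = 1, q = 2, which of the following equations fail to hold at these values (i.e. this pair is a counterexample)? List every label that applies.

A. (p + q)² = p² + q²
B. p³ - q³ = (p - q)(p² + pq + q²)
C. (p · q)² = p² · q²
A

Evaluating each claim at the given values:
A. LHS = 9, RHS = 5 → fails here (LHS ≠ RHS)
B. LHS = -7, RHS = -7 → holds here (LHS = RHS)
C. LHS = 4, RHS = 4 → holds here (LHS = RHS)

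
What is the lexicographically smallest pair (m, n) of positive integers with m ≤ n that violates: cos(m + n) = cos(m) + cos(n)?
(m, n) = (1, 1)

Substituting (1, 1) into the claim:
LHS = cos(1 + 1) = cos(2) ≈ -0.4161
RHS = cos(1) + cos(1) = 2·cos(1) ≈ 1.081

Since LHS ≠ RHS, this pair disproves the claim, and no lexicographically smaller pair (m ≤ n, positive integers) does.

For instance (2, 4) is also a counterexample (LHS = cos(6) ≈ 0.9602, RHS = cos(4) + cos(2) ≈ -1.07), but it's lexicographically larger.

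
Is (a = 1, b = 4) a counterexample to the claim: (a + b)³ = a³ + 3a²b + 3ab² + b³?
No

Substituting a = 1, b = 4:
LHS = (1 + 4)³ = 125
RHS = 1³ + 3·1²·4 + 3·1·4² + 4³ = 125

The sides agree, so this pair does not disprove the claim.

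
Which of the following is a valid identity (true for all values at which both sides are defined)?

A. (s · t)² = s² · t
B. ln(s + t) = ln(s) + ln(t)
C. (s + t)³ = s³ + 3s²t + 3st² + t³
C

A: fails at (1, 4) — LHS = 16, RHS = 4.
B: fails at (3, 3) — LHS = ln(6) ≈ 1.792, RHS = 2·ln(3) ≈ 2.197.
C: holds — e.g. at (2, 5), both sides equal 343.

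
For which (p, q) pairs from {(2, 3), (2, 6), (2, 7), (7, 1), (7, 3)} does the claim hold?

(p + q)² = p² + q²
None

Testing each pair:
(2, 3): LHS = 25, RHS = 13 → fails
(2, 6): LHS = 64, RHS = 40 → fails
(2, 7): LHS = 81, RHS = 53 → fails
(7, 1): LHS = 64, RHS = 50 → fails
(7, 3): LHS = 100, RHS = 58 → fails

No pair satisfies the claim.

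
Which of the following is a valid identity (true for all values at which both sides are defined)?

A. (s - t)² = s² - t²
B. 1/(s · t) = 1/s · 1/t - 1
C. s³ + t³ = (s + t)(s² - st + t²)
C

A: fails at (4, 5) — LHS = 1, RHS = -9.
B: fails at (2, 2) — LHS = 1/4, RHS = -3/4.
C: holds — e.g. at (2, 7), both sides equal 351.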